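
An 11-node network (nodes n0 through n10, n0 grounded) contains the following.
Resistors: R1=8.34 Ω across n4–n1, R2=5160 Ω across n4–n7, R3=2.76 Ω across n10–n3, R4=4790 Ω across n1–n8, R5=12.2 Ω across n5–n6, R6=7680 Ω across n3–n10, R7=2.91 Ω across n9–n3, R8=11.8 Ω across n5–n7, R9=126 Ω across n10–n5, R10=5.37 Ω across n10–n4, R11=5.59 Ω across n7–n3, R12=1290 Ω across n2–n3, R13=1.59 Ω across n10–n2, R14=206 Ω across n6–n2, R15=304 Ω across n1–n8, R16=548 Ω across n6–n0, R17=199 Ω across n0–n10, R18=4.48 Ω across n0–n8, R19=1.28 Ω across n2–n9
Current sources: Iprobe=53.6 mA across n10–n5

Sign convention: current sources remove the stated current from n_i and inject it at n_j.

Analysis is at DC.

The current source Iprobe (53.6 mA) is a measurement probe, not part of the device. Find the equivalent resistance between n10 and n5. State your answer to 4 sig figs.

R_eq = 15.26 Ω

MNA unknowns: 10 node voltages V₁..V_10
R1: Y=0.1199 on G[4,1]
R2: Y=0.0001938 on G[4,7]
R3: Y=0.3623 on G[10,3]
R4: Y=0.0002088 on G[1,8]
R5: Y=0.08197 on G[5,6]
R6: Y=0.0001302 on G[3,10]
R7: Y=0.3436 on G[9,3]
R8: Y=0.08475 on G[5,7]
R9: Y=0.007937 on G[10,5]
R10: Y=0.1862 on G[10,4]
R11: Y=0.1789 on G[7,3]
R12: Y=0.0007752 on G[2,3]
R13: Y=0.6289 on G[10,2]
R14: Y=0.004854 on G[6,2]
R15: Y=0.003289 on G[1,8]
R16: Y=0.001825 on G[6,0]
R17: Y=0.005025 on G[0,10]
R18: Y=0.2232 on G[0,8]
R19: Y=0.7812 on G[2,9]
Iprobe: z[10]−=0.0536, z[5]+=0.0536
solve → V1=-0.1305, V2=-0.1106, V3=-0.05614, V4=-0.1343, V5=0.6810, V6=0.6236, V7=0.1806, V8=-0.002014, V9=-0.09396, V10=-0.1370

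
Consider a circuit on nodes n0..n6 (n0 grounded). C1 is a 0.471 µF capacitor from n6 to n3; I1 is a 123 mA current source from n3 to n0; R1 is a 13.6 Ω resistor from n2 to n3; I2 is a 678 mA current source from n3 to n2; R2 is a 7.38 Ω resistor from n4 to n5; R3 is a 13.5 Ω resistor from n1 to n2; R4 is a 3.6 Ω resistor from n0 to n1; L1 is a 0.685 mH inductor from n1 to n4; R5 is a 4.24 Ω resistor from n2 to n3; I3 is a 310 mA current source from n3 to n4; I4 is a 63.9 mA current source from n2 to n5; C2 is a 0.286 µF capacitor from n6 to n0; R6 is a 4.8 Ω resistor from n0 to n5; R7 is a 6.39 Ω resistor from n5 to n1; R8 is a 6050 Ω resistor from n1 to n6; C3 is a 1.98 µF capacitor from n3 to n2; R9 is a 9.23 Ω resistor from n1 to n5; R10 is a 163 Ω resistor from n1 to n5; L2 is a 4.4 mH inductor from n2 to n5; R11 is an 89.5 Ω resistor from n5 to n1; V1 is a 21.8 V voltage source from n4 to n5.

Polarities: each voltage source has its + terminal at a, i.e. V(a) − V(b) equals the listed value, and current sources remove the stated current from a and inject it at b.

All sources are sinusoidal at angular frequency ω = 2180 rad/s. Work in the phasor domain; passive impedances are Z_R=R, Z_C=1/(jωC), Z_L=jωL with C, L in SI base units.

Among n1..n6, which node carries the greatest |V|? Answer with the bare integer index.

4

Apply KCL at each of the 6 non-ground nodes and solve the resulting linear system.
Node n1: branches {R3, R4, L1, R7, R8, R9, R10, R11} → V_1 = 6.127-4.131j
Node n2: branches {R1, I2, R3, R5, I4, C3, L2} → V_2 = -1.446+6.168j
Node n3: branches {C1, I1, R1, I2, R5, I3, C3} → V_3 = -5.025+6.221j
Node n4: branches {R2, L1, I3, V1} → V_4 = 13.05+5.520j
Node n5: branches {R2, I4, R6, R7, R9, R10, L2, R11, V1} → V_5 = -8.752+5.520j
Node n6: branches {C1, C2, R8} → V_6 = -3.828+2.874j
Source currents: i(V1)=-9.107+4.635j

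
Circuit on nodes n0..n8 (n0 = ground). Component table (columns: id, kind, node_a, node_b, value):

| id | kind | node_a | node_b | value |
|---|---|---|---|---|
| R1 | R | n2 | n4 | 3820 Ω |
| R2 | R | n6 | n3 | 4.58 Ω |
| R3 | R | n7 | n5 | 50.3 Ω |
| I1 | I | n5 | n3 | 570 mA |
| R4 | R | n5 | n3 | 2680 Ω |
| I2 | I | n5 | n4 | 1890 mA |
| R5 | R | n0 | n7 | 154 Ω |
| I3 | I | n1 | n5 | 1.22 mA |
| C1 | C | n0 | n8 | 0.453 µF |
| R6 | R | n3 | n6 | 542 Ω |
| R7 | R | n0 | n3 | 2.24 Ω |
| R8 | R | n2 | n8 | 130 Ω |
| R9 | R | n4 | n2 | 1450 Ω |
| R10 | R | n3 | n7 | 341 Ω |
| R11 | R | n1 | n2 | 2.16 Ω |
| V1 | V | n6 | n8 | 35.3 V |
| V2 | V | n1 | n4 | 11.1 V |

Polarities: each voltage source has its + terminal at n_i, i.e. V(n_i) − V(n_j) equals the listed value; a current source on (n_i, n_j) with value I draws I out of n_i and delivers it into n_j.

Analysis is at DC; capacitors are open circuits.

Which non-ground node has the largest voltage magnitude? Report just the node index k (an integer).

5

Apply KCL at each of the 8 non-ground nodes and solve the resulting linear system.
Node n1: branches {I3, R11, V2} → V_1 = 226.5
Node n2: branches {R1, R8, R9, R11} → V_2 = 222.4
Node n3: branches {R2, I1, R4, R6, R7, R10} → V_3 = 3.567
Node n4: branches {R1, I2, R9, V2} → V_4 = 215.4
Node n5: branches {R3, I1, R4, I2, I3} → V_5 = -362.1
Node n6: branches {R2, R6, V1} → V_6 = 12.15
Node n7: branches {R3, R5, R10} → V_7 = -245.3
Node n8: branches {C1, R8, V1} → V_8 = -23.15
Source currents: i(V1)=-1.889, i(V2)=-1.897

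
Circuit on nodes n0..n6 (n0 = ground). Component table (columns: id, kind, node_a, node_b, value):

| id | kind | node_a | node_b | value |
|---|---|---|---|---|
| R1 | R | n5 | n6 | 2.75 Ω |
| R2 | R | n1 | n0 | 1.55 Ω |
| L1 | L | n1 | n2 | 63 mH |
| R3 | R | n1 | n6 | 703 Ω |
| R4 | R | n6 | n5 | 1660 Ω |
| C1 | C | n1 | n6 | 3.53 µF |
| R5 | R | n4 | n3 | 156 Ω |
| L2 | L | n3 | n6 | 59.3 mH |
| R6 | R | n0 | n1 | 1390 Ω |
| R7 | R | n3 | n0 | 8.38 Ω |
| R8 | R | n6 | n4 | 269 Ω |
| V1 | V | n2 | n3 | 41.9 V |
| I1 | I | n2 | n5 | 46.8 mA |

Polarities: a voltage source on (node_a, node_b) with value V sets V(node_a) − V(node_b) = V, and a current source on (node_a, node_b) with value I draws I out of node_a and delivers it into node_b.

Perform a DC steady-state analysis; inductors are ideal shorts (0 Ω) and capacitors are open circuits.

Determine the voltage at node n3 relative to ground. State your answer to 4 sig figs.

Element admittances at DC:
  Y(R1) = 0.3636 S between n5,n6
  Y(R2) = 0.6452 S between n1,n0
  L1: short n1↔n2 (DC inductor)
  Y(R3) = 0.001422 S between n1,n6
  Y(R4) = 0.0006024 S between n6,n5
  Y(C1) = 0.000 S between n1,n6
  Y(R5) = 0.006410 S between n4,n3
  L2: short n3↔n6 (DC inductor)
  Y(R6) = 0.0007194 S between n0,n1
  Y(R7) = 0.1193 S between n3,n0
  Y(R8) = 0.003717 S between n6,n4
  V1: constraint V(n2)−V(n3) = 41.9
  I1: injects 0.0468 A into n5 (from n2)
Assemble and solve the 9×9 MNA system:
  V(n1)=6.534  V(n2)=6.534  V(n3)=-35.37  V(n4)=-35.37  V(n5)=-35.24  V(n6)=-35.37
  i(L1)=-4.280  i(L2)=-0.1064  i(V1)=-4.327

-35.37 V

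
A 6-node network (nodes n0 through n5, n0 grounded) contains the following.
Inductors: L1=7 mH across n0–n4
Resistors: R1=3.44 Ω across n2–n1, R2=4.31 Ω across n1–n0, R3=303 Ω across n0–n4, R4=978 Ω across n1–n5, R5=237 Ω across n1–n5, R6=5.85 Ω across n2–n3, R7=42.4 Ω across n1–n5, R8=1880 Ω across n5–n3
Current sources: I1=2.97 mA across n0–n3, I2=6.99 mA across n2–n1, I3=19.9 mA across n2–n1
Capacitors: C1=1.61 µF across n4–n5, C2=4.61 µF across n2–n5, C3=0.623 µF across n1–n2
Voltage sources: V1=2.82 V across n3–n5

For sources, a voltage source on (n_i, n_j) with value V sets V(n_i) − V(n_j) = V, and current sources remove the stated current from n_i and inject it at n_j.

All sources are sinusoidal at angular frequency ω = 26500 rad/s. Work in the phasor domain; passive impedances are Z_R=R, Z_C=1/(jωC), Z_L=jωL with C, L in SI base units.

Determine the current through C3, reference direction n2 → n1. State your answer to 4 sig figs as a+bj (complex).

Apply KCL at each of the 5 non-ground nodes and solve the resulting linear system.
Node n1: branches {R1, R2, I2, R4, I3, C3, R5, R7} → V_1 = 0.02257-0.05692j
Node n2: branches {R1, I2, I3, C2, C3, R6} → V_2 = 0.1070-0.1959j
Node n3: branches {I1, R6, R8, V1} → V_3 = 1.160+0.8383j
Node n4: branches {L1, C1, R3} → V_4 = -1.969+0.7852j
Node n5: branches {C1, R4, C2, R5, R7, R8, V1} → V_5 = -1.660+0.8383j
Source currents: i(V1)=-0.1786-0.1768j

0.002295+0.001394j A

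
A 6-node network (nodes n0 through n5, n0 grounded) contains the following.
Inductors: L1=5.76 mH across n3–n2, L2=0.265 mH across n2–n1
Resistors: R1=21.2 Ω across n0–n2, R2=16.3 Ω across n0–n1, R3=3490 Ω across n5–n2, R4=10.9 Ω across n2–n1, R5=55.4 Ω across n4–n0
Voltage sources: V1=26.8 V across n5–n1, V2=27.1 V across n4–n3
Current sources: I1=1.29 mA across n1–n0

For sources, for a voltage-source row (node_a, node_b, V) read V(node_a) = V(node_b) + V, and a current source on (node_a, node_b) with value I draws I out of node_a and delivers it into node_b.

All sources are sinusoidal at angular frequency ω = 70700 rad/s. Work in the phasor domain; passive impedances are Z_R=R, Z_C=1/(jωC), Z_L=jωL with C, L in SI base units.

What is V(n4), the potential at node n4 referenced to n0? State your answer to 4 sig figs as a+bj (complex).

0.5889-3.584j V

Element admittances at ω=70700 rad/s:
  Y(L1) = 0.000-0.002456j S between n3,n2
  Y(R1) = 0.04717+0.000j S between n0,n2
  Y(L2) = 0.000-0.05337j S between n2,n1
  Y(R2) = 0.06135+0.000j S between n0,n1
  Y(R3) = 0.0002865+0.000j S between n5,n2
  Y(R4) = 0.09174+0.000j S between n2,n1
  Y(R5) = 0.01805+0.000j S between n4,n0
  V1: constraint V(n5)−V(n1) = 26.8
  V2: constraint V(n4)−V(n3) = 27.1
  I1: injects 0.00129 A into n0 (from n1)
Assemble and solve the 7×7 MNA system:
  V(n1)=-0.06654+0.4817j  V(n2)=-0.1662+0.7450j  V(n3)=-26.51-3.584j  V(n4)=0.5889-3.584j  V(n5)=26.73+0.4817j
  i(V1)=-0.007708+7.545e-05j  i(V2)=-0.01063+0.06469j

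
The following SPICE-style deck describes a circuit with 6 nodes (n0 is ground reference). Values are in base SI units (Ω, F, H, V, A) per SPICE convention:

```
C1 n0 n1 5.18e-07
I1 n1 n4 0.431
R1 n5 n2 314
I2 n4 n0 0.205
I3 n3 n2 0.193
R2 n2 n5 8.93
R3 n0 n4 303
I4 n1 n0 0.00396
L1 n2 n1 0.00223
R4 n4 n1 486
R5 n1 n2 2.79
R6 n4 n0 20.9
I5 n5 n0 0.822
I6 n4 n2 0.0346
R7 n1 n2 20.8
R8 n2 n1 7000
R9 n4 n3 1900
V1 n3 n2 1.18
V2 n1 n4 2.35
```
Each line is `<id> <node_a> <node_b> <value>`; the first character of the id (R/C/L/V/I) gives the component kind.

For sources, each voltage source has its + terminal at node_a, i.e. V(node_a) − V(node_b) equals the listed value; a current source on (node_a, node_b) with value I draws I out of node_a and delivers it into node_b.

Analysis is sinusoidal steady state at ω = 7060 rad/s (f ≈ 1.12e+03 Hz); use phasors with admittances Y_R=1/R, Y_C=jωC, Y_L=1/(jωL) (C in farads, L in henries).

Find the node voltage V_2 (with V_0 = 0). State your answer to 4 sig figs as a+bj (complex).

Element admittances at ω=7060 rad/s:
  Y(C1) = 0.000+0.003657j S between n0,n1
  I1: injects 0.431 A into n4 (from n1)
  Y(R1) = 0.003185+0.000j S between n5,n2
  I2: injects 0.205 A into n0 (from n4)
  I3: injects 0.193 A into n2 (from n3)
  Y(R2) = 0.1120+0.000j S between n2,n5
  Y(R3) = 0.003300+0.000j S between n0,n4
  I4: injects 0.00396 A into n0 (from n1)
  Y(L1) = 0.000-0.06352j S between n2,n1
  Y(R4) = 0.002058+0.000j S between n4,n1
  Y(R5) = 0.3584+0.000j S between n1,n2
  Y(R6) = 0.04785+0.000j S between n4,n0
  I5: injects 0.822 A into n0 (from n5)
  I6: injects 0.0346 A into n2 (from n4)
  Y(R7) = 0.04808+0.000j S between n1,n2
  Y(R8) = 0.0001429+0.000j S between n2,n1
  Y(R9) = 0.0005263+0.000j S between n4,n3
  V1: constraint V(n3)−V(n2) = 1.18
  V2: constraint V(n1)−V(n4) = 2.35
Assemble and solve the 7×7 MNA system:
  V(n1)=-17.72+1.267j  V(n2)=-19.61+0.9715j  V(n3)=-18.43+0.9715j  V(n4)=-20.07+1.267j  V(n5)=-26.75+0.9715j
  i(V1)=-0.1939+0.0001554j  i(V2)=-1.223+0.06494j

-19.61+0.9715j V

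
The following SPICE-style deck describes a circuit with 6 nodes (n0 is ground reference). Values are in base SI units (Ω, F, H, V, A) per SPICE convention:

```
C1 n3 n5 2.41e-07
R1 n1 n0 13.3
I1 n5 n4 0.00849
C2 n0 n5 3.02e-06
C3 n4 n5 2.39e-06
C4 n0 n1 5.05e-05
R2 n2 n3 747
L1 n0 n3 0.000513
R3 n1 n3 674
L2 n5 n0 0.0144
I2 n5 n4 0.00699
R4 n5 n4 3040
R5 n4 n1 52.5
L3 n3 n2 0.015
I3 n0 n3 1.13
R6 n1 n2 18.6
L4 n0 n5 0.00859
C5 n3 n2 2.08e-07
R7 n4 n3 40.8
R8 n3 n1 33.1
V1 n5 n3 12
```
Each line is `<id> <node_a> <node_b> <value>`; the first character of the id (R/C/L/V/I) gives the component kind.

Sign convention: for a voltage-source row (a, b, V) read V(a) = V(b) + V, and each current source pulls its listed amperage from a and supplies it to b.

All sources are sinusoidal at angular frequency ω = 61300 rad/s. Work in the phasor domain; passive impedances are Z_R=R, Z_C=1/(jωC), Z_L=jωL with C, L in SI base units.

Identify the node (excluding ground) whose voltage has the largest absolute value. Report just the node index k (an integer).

Apply KCL at each of the 5 non-ground nodes and solve the resulting linear system.
Node n1: branches {R1, C4, R3, R5, R6, R8} → V_1 = -0.1852+0.07245j
Node n2: branches {R2, L3, R6, C5} → V_2 = 0.9292-2.625j
Node n3: branches {C1, R2, L1, R3, L3, I3, C5, R7, R8, V1} → V_3 = -10.76-9.104j
Node n4: branches {I1, C3, I2, R4, R5, R7} → V_4 = 1.761-6.860j
Node n5: branches {C1, I1, C2, C3, L2, I2, R4, L4, V1} → V_5 = 1.240-9.104j
Source currents: i(V1)=-2.002-0.3259j

3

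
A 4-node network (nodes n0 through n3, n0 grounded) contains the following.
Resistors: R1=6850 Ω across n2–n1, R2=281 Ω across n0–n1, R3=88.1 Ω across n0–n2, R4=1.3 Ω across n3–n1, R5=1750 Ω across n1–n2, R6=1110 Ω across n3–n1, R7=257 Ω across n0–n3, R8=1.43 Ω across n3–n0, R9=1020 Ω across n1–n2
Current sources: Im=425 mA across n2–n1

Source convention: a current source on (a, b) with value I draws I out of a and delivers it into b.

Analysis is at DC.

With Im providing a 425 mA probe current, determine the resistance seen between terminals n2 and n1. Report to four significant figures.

R_eq = 78.67 Ω

MNA unknowns: 3 node voltages V₁..V_3
R1: Y=0.0001460 on G[2,1]
R2: Y=0.003559 on G[0,1]
R3: Y=0.01135 on G[0,2]
R4: Y=0.7692 on G[3,1]
R5: Y=0.0005714 on G[1,2]
R6: Y=0.0009009 on G[3,1]
R7: Y=0.003891 on G[0,3]
R8: Y=0.6993 on G[3,0]
R9: Y=0.0009804 on G[1,2]
Im: z[2]−=0.425, z[1]+=0.425
solve → V1=0.9922, V2=-32.44, V3=0.5186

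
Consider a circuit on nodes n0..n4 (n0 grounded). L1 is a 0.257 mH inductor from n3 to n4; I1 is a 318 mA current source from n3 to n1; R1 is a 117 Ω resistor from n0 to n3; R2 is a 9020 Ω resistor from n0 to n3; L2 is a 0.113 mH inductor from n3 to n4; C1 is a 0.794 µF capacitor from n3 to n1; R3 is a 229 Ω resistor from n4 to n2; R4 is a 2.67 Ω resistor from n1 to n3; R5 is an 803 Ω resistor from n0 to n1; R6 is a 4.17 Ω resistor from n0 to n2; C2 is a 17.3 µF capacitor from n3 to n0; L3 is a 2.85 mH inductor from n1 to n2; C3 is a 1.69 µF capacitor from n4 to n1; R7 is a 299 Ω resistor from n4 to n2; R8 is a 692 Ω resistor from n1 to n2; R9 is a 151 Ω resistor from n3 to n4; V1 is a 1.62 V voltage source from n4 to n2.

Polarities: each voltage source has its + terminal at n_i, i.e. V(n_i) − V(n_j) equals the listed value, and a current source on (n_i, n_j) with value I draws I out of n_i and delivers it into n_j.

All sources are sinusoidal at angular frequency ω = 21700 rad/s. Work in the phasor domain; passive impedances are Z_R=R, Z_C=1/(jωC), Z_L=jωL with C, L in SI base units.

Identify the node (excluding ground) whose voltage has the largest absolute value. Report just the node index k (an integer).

Element admittances at ω=21700 rad/s:
  Y(L1) = 0.000-0.1793j S between n3,n4
  I1: injects 0.318 A into n1 (from n3)
  Y(R1) = 0.008547+0.000j S between n0,n3
  Y(R2) = 0.0001109+0.000j S between n0,n3
  Y(L2) = 0.000-0.4078j S between n3,n4
  Y(C1) = 0.000+0.01723j S between n3,n1
  Y(R3) = 0.004367+0.000j S between n4,n2
  Y(R4) = 0.3745+0.000j S between n1,n3
  Y(R5) = 0.001245+0.000j S between n0,n1
  Y(R6) = 0.2398+0.000j S between n0,n2
  Y(C2) = 0.000+0.3754j S between n3,n0
  Y(L3) = 0.000-0.01617j S between n1,n2
  Y(C3) = 0.000+0.03667j S between n4,n1
  Y(R7) = 0.003344+0.000j S between n4,n2
  Y(R8) = 0.001445+0.000j S between n1,n2
  Y(R9) = 0.006623+0.000j S between n3,n4
  V1: constraint V(n4)−V(n2) = 1.62
Assemble and solve the 5×5 MNA system:
  V(n1)=1.021-0.9616j  V(n2)=-1.502-0.3073j  V(n3)=0.2214-0.9511j  V(n4)=0.1179-0.3073j
  i(V1)=-0.3658-0.03195j

2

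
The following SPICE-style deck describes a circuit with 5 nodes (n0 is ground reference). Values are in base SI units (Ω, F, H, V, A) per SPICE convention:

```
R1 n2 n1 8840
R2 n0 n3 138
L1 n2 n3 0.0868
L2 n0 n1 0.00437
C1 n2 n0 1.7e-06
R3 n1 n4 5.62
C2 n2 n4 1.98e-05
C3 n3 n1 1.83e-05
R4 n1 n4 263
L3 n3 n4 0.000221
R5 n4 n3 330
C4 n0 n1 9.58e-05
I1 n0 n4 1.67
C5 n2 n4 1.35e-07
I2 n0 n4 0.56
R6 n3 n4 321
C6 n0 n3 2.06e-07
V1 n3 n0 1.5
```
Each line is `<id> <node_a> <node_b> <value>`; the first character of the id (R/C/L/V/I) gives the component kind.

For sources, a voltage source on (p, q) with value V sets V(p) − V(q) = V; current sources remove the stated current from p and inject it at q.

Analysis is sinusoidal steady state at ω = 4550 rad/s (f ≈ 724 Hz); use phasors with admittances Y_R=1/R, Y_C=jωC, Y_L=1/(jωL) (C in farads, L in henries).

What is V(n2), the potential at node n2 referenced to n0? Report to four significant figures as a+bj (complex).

1.818+1.996j V

Apply KCL at each of the 4 non-ground nodes and solve the resulting linear system.
Node n1: branches {R1, L2, R3, C3, R4, C4} → V_1 = 1.200-0.2973j
Node n2: branches {R1, L1, C1, C2, C5} → V_2 = 1.818+1.996j
Node n3: branches {R2, L1, C3, L3, R5, R6, C6, V1} → V_3 = 1.500+0.000j
Node n4: branches {R3, C2, R4, L3, R5, I1, C5, I2, R6} → V_4 = 1.967+2.110j
Source currents: i(V1)=2.120-0.4782j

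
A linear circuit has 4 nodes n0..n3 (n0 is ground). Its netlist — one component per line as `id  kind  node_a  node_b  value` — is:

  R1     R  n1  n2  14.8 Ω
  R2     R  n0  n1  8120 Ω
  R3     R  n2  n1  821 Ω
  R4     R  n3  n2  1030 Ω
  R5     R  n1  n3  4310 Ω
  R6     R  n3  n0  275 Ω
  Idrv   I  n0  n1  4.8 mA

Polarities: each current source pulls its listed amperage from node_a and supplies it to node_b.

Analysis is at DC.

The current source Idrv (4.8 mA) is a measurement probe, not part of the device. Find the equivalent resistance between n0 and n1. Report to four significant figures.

MNA unknowns: 3 node voltages V₁..V_3
R1: Y=0.06757 on G[1,2]
R2: Y=0.0001232 on G[0,1]
R3: Y=0.001218 on G[2,1]
R4: Y=0.0009709 on G[3,2]
R5: Y=0.0002320 on G[1,3]
R6: Y=0.003636 on G[3,0]
Idrv: z[0]−=0.0048, z[1]+=0.0048
solve → V1=4.709, V2=4.659, V3=1.161

R_eq = 981.0 Ω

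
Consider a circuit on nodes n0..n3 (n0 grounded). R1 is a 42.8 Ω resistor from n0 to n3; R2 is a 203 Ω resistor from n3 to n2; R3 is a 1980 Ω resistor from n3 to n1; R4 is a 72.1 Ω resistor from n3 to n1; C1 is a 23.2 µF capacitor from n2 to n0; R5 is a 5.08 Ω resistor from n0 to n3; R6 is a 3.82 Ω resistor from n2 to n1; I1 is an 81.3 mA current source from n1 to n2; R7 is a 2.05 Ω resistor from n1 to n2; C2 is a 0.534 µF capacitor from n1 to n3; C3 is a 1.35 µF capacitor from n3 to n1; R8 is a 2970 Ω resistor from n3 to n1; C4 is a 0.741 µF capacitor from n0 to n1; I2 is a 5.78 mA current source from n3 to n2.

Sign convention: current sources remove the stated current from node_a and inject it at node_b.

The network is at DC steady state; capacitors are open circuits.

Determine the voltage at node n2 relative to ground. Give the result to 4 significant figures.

MNA unknowns: 3 node voltages V₁..V_3
R1: Y=0.02336 on G[0,3]
R2: Y=0.004926 on G[3,2]
R3: Y=0.0005051 on G[3,1]
R4: Y=0.01387 on G[3,1]
C1: Y=0.000 on G[2,0]
R5: Y=0.1969 on G[0,3]
R6: Y=0.2618 on G[2,1]
I1: z[1]−=0.0813, z[2]+=0.0813
R7: Y=0.4878 on G[1,2]
C2: Y=0.000 on G[1,3]
C3: Y=0.000 on G[3,1]
R8: Y=0.0003367 on G[3,1]
C4: Y=0.000 on G[0,1]
I2: z[3]−=0.00578, z[2]+=0.00578
solve → V1=0.2658, V2=0.3795, V3=0.000

0.3795 V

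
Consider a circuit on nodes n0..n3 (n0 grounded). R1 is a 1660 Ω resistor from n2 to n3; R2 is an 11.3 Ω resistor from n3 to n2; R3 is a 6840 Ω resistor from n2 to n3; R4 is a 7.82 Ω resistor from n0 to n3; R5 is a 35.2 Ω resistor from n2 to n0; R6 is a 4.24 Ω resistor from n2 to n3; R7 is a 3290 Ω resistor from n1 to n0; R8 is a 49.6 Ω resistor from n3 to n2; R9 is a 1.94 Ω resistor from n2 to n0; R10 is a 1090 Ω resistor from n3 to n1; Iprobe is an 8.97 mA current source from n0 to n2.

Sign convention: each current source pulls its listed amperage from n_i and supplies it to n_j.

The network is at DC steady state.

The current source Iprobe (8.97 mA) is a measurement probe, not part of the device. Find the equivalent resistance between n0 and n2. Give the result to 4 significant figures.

Element admittances at DC:
  Y(R1) = 0.0006024 S between n2,n3
  Y(R2) = 0.08850 S between n3,n2
  Y(R3) = 0.0001462 S between n2,n3
  Y(R4) = 0.1279 S between n0,n3
  Y(R5) = 0.02841 S between n2,n0
  Y(R6) = 0.2358 S between n2,n3
  Y(R7) = 0.0003040 S between n1,n0
  Y(R8) = 0.02016 S between n3,n2
  Y(R9) = 0.5155 S between n2,n0
  Y(R10) = 0.0009174 S between n3,n1
  Iprobe: injects 0.00897 A into n2 (from n0)
Assemble and solve the 3×3 MNA system:
  V(n1)=0.007711  V(n2)=0.01407  V(n3)=0.01027

R_eq = 1.569 Ω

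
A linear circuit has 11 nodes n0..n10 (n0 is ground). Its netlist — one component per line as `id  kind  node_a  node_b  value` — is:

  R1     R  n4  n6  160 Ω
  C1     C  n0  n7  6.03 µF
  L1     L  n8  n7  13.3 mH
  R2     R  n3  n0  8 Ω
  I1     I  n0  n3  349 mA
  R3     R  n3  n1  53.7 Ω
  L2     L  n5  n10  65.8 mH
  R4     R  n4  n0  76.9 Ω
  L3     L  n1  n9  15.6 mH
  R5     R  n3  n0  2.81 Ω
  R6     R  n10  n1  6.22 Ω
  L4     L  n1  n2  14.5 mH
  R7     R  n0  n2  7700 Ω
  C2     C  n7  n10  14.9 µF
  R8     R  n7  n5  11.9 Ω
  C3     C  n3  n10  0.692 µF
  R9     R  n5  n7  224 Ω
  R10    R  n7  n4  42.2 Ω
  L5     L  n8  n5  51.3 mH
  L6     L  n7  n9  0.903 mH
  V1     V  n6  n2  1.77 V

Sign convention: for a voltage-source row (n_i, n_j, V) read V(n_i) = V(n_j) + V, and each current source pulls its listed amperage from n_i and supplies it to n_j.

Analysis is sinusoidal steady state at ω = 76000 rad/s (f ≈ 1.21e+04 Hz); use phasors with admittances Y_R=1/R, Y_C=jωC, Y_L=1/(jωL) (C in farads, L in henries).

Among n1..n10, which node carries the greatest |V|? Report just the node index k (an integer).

2

Apply KCL at each of the 10 non-ground nodes and solve the resulting linear system.
Node n1: branches {R3, L3, R6, L4} → V_1 = 0.1596-0.02804j
Node n2: branches {L4, R7, V1} → V_2 = -1.637-0.3133j
Node n3: branches {R2, I1, R3, R5, C3} → V_3 = 0.7015-0.06454j
Node n4: branches {R1, R4, R10} → V_4 = 0.05771-0.05900j
Node n5: branches {L2, R8, R9, L5} → V_5 = 0.06947-0.02437j
Node n6: branches {R1, V1} → V_6 = 0.1331-0.3133j
Node n7: branches {C1, L1, C2, R8, R9, R10, L6} → V_7 = 0.06949-0.02431j
Node n8: branches {L1, L5} → V_8 = 0.06948-0.02432j
Node n9: branches {L3, L6} → V_9 = 0.07442-0.02451j
Node n10: branches {L2, R6, C2, C3} → V_10 = 0.09840-0.03439j
Source currents: i(V1)=-0.0004715+0.001589j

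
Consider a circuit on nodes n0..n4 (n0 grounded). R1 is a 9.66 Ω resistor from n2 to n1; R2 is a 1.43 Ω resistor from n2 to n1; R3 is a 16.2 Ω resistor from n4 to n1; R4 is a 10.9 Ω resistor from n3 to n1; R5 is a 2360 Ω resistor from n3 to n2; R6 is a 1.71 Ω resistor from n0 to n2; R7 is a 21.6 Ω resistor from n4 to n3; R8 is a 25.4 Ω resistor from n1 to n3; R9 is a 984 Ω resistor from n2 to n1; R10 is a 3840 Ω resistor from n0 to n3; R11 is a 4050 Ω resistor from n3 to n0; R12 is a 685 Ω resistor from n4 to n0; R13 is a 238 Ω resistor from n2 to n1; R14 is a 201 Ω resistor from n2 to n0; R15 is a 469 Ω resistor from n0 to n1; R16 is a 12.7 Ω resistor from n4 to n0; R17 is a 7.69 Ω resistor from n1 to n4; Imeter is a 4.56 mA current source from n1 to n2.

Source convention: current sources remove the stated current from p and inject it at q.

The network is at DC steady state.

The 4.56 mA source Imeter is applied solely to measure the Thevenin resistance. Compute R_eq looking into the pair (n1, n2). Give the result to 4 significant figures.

R_eq = 1.157 Ω

Apply KCL at each of the 4 non-ground nodes and solve the resulting linear system.
Node n1: branches {R1, R2, R3, R4, R8, R9, R13, R15, R17, Imeter} → V_1 = -0.004776
Node n2: branches {R1, R2, R5, R6, R9, R13, R14, Imeter} → V_2 = 0.0004999
Node n3: branches {R4, R5, R7, R8, R10, R11} → V_3 = -0.004424
Node n4: branches {R3, R7, R12, R16, R17} → V_4 = -0.003521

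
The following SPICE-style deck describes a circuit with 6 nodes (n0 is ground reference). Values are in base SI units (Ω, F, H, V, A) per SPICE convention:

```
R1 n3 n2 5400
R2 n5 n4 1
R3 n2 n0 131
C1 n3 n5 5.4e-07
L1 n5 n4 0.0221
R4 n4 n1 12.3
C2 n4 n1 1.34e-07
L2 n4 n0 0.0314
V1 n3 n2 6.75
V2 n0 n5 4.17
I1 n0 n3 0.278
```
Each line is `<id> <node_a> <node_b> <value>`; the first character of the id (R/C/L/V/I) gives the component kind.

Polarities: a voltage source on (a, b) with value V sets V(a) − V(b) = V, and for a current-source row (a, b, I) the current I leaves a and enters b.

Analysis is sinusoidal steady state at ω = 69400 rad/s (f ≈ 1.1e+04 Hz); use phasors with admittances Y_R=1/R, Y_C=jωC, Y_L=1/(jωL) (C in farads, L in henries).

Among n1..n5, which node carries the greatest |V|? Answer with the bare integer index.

Apply KCL at each of the 5 non-ground nodes and solve the resulting linear system.
Node n1: branches {R4, C2} → V_1 = -4.170-0.001914j
Node n2: branches {R1, R3, V1} → V_2 = -9.034-9.258j
Node n3: branches {R1, C1, V1, I1} → V_3 = -2.284-9.258j
Node n4: branches {R2, L1, R4, C2, L2} → V_4 = -4.170-0.001914j
Node n5: branches {R2, C1, L1, V2} → V_5 = -4.170+0.000j
Source currents: i(V1)=-0.07021-0.07067j, i(V2)=-0.3470-0.06876j

2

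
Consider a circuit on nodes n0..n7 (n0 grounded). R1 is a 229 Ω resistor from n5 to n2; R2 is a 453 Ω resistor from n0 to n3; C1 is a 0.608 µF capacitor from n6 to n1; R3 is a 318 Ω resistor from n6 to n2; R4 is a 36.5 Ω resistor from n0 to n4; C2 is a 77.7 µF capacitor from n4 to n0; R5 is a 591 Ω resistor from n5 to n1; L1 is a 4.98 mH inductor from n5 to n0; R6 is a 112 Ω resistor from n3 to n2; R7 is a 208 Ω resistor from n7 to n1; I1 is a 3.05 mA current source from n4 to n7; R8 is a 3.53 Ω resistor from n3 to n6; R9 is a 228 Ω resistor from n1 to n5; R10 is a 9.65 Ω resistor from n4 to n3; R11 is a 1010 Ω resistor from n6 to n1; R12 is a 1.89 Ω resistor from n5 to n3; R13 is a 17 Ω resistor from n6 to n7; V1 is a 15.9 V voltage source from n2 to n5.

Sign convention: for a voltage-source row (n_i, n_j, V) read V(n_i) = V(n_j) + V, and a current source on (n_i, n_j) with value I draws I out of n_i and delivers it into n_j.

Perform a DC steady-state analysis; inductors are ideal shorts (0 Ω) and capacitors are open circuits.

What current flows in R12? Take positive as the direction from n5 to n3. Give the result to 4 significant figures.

Apply KCL at each of the 7 non-ground nodes and solve the resulting linear system.
Node n1: branches {C1, R5, R7, R9, R11} → V_1 = 0.2622
Node n2: branches {R1, R3, R6, V1} → V_2 = 15.90
Node n3: branches {R2, R6, R8, R10, R12} → V_3 = 0.3371
Node n4: branches {R4, C2, I1, R10} → V_4 = 0.2433
Node n5: branches {R1, R5, L1, R9, R12, V1} → V_5 = 0.000
Node n6: branches {C1, R3, R8, R11, R13} → V_6 = 0.5130
Node n7: branches {R7, I1, R13} → V_7 = 0.5420
Source currents: i(L1)=-0.007410, i(V1)=-0.2568

-0.1783 A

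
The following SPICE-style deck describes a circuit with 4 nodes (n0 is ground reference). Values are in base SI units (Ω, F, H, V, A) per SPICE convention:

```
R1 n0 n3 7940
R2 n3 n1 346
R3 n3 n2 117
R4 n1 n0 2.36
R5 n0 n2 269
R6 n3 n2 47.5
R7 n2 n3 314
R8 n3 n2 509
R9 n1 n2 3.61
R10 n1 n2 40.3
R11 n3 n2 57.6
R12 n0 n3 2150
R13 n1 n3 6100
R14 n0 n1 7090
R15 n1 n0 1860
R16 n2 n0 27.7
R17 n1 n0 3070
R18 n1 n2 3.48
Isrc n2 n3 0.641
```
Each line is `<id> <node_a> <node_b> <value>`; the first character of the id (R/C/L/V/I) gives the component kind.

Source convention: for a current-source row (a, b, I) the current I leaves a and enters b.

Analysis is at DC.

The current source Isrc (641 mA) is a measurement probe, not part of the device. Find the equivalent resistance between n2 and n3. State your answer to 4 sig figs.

Apply KCL at each of the 3 non-ground nodes and solve the resulting linear system.
Node n1: branches {R2, R4, R9, R10, R13, R14, R15, R17, R18} → V_1 = -0.008907
Node n2: branches {R3, R5, R6, R7, R8, R9, R10, R11, R16, R18, Isrc} → V_2 = -0.07461
Node n3: branches {R1, R2, R3, R6, R7, R8, R11, R12, R13, Isrc} → V_3 = 11.43

R_eq = 17.94 Ω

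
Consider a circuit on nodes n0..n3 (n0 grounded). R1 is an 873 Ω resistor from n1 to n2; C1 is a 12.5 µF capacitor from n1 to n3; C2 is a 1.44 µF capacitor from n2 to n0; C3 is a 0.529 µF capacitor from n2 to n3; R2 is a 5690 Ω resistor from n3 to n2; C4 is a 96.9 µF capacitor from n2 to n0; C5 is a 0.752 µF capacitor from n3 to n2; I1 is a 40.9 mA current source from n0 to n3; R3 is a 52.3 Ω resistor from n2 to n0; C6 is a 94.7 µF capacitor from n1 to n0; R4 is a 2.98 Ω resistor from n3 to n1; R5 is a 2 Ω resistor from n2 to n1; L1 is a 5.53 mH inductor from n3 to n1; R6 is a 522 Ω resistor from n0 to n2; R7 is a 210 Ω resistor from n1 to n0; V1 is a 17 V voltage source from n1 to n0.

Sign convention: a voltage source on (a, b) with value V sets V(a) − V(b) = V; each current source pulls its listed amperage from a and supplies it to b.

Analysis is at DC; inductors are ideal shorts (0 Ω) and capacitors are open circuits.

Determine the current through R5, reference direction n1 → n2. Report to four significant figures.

0.3423 A

Apply KCL at each of the 3 non-ground nodes and solve the resulting linear system.
Node n1: branches {R1, C1, C6, R4, R5, L1, R7, V1} → V_1 = 17.00
Node n2: branches {R1, C2, C3, R2, C4, C5, R3, R5, R6} → V_2 = 16.32
Node n3: branches {C1, C3, R2, C5, I1, R4, L1} → V_3 = 17.00
Source currents: i(L1)=0.04078, i(V1)=-0.3833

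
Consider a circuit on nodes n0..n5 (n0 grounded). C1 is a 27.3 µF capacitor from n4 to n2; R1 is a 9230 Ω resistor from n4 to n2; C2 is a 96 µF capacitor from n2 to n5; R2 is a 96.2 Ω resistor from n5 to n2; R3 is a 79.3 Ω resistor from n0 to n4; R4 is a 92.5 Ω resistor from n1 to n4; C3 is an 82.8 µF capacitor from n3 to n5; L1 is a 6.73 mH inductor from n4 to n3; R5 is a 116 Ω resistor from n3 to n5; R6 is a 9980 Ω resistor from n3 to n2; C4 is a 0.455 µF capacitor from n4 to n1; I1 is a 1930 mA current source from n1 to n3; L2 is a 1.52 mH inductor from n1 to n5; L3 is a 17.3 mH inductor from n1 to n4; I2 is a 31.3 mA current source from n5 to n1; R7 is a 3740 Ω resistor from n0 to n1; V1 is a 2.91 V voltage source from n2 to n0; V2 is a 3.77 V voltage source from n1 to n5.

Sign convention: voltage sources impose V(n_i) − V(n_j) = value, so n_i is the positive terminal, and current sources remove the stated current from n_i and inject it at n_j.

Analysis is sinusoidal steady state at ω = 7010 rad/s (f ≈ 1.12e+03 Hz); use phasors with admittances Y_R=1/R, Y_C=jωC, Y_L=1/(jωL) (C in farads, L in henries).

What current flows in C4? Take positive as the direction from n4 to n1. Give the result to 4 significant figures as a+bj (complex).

Apply KCL at each of the 5 non-ground nodes and solve the resulting linear system.
Node n1: branches {R4, C4, I1, L2, L3, I2, R7, V2} → V_1 = 6.729-0.05924j
Node n2: branches {C1, R1, C2, R2, R6, V1} → V_2 = 2.910+0.000j
Node n3: branches {C3, L1, R5, R6, I1} → V_3 = 3.022-3.527j
Node n4: branches {C1, R1, R3, R4, L1, C4, L3} → V_4 = 2.718+0.3994j
Node n5: branches {C2, R2, C3, R5, L2, I2, V2} → V_5 = 2.959-0.05924j
Source currents: i(V1)=-0.03607-0.005021j, i(V2)=-1.942+0.3791j

-0.001463-0.01279j A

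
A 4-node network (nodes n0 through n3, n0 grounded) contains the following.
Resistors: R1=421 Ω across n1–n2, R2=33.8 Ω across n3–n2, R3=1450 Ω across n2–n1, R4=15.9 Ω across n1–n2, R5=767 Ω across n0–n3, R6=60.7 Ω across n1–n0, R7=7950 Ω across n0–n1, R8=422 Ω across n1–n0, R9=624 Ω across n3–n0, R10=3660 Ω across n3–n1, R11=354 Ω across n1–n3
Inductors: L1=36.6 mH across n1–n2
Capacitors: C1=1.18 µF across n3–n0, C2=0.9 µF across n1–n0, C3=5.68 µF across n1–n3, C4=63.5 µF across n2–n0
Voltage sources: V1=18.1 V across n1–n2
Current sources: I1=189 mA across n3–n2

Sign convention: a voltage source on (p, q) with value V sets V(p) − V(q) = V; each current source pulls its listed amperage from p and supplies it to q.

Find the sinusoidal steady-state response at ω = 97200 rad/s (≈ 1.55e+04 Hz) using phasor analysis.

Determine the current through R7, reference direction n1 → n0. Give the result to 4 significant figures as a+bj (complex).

Element admittances at ω=97200 rad/s:
  Y(R1) = 0.002375+0.000j S between n1,n2
  Y(R2) = 0.02959+0.000j S between n3,n2
  Y(R3) = 0.0006897+0.000j S between n2,n1
  Y(R4) = 0.06289+0.000j S between n1,n2
  Y(R5) = 0.001304+0.000j S between n0,n3
  Y(L1) = 0.000-0.0002811j S between n1,n2
  Y(C1) = 0.000+0.1147j S between n3,n0
  Y(C2) = 0.000+0.08748j S between n1,n0
  Y(R6) = 0.01647+0.000j S between n1,n0
  Y(R7) = 0.0001258+0.000j S between n0,n1
  Y(C3) = 0.000+0.5521j S between n1,n3
  Y(R8) = 0.002370+0.000j S between n1,n0
  Y(R9) = 0.001603+0.000j S between n3,n0
  Y(R10) = 0.0002732+0.000j S between n3,n1
  Y(R11) = 0.002825+0.000j S between n1,n3
  Y(C4) = 0.000+6.172j S between n2,n0
  V1: constraint V(n1)−V(n2) = 18.1
  I1: injects 0.189 A into n2 (from n3)
Assemble and solve the 4×4 MNA system:
  V(n1)=17.58+0.04109j  V(n2)=-0.5193+0.04109j  V(n3)=14.50+1.033j
  i(V1)=-2.081-3.229j

0.002211+5.168e-06j A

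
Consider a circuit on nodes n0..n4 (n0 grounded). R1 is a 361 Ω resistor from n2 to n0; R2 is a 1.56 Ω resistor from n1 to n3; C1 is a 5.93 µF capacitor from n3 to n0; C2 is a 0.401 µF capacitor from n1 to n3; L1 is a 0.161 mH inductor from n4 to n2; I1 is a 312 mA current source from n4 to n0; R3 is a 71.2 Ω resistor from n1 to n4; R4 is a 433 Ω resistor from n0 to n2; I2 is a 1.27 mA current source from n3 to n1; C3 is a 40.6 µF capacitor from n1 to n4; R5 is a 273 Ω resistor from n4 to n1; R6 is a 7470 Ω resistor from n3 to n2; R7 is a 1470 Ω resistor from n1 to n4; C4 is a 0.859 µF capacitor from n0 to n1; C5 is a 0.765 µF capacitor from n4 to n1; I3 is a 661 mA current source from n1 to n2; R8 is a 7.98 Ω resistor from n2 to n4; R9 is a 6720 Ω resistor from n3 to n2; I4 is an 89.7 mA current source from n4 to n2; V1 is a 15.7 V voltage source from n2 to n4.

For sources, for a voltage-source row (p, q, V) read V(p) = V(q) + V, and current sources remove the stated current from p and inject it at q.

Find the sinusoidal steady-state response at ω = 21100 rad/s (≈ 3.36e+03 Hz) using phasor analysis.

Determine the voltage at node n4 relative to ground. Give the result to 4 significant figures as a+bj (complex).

-0.5598+2.411j V

MNA unknowns: 4 node voltages V₁..V_4 plus 1 source current (V1)
R1: Y=0.002770+0.000j on G[2,0]
R2: Y=0.6410+0.000j on G[1,3]
C1: Y=0.000+0.1251j on G[3,0]
C2: Y=0.000+0.008461j on G[1,3]
L1: Y=0.000-0.2944j on G[4,2]
I1: z[4]−=0.312, z[0]+=0.312
R3: Y=0.01404+0.000j on G[1,4]
R4: Y=0.002309+0.000j on G[0,2]
I2: z[3]−=0.00127, z[1]+=0.00127
C3: Y=0.000+0.8567j on G[1,4]
R5: Y=0.003663+0.000j on G[4,1]
R6: Y=0.0001339+0.000j on G[3,2]
R7: Y=0.0006803+0.000j on G[1,4]
C4: Y=0.000+0.01812j on G[0,1]
C5: Y=0.000+0.01614j on G[4,1]
I3: z[1]−=0.661, z[2]+=0.661
R8: Y=0.1253+0.000j on G[2,4]
R9: Y=0.0001488+0.000j on G[3,2]
I4: z[4]−=0.0897, z[2]+=0.0897
V1: row V2−V4=15.7, i_V1 at 2,4
solve → V1=-0.5524+2.718j, V2=15.14+2.411j, V3=-0.01787+2.714j, V4=-0.5598+2.411j
aux → i_V1=-1.298+4.609j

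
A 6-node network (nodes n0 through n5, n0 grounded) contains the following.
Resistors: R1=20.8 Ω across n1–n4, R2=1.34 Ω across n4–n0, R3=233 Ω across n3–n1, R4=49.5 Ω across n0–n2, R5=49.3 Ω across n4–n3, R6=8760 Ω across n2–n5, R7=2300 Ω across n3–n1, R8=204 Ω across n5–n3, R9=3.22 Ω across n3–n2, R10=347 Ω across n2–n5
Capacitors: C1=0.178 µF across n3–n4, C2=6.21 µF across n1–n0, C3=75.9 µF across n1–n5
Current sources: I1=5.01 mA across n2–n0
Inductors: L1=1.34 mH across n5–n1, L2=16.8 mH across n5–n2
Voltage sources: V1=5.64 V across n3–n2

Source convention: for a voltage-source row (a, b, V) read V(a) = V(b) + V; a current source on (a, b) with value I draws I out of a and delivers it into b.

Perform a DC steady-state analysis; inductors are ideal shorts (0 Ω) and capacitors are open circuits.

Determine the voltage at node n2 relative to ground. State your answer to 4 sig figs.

-1.326 V

Element admittances at DC:
  Y(R1) = 0.04808 S between n1,n4
  Y(R2) = 0.7463 S between n4,n0
  Y(C1) = 0.000 S between n3,n4
  Y(R3) = 0.004292 S between n3,n1
  I1: injects 0.00501 A into n0 (from n2)
  Y(C2) = 0.000 S between n1,n0
  L1: short n5↔n1 (DC inductor)
  Y(C3) = 0.000 S between n1,n5
  Y(R4) = 0.02020 S between n0,n2
  L2: short n5↔n2 (DC inductor)
  Y(R5) = 0.02028 S between n4,n3
  Y(R6) = 0.0001142 S between n2,n5
  Y(R7) = 0.0004348 S between n3,n1
  Y(R8) = 0.004902 S between n5,n3
  Y(R9) = 0.3106 S between n3,n2
  Y(R10) = 0.002882 S between n2,n5
  V1: constraint V(n3)−V(n2) = 5.64
Assemble and solve the 8×8 MNA system:
  V(n1)=-1.326  V(n2)=-1.326  V(n3)=4.314  V(n4)=0.02918  V(n5)=-1.326
  i(L1)=-0.09180  i(L2)=0.1194  i(V1)=-1.893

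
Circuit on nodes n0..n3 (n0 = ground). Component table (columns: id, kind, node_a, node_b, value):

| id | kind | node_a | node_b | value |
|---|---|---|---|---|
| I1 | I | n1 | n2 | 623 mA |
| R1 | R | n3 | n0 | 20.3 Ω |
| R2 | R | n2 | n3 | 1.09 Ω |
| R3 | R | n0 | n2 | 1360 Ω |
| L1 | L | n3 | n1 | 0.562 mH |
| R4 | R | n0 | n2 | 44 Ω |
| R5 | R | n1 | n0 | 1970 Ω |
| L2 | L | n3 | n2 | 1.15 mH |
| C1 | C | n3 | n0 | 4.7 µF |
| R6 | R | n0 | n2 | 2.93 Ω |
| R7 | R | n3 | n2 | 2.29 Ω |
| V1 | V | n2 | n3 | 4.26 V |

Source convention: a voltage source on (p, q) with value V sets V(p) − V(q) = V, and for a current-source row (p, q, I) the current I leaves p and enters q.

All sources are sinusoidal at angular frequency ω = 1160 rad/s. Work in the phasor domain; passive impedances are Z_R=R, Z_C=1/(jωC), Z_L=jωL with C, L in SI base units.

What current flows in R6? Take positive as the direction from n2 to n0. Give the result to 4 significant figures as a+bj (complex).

Apply KCL at each of the 3 non-ground nodes and solve the resulting linear system.
Node n1: branches {I1, L1, R5} → V_1 = -3.748-0.3551j
Node n2: branches {I1, R2, R3, R4, L2, R6, R7, V1} → V_2 = 0.5121+0.04979j
Node n3: branches {R1, R2, L1, L2, C1, R7, V1} → V_3 = -3.748+0.04979j
Source currents: i(V1)=-5.332+3.175j

0.1748+0.01699j A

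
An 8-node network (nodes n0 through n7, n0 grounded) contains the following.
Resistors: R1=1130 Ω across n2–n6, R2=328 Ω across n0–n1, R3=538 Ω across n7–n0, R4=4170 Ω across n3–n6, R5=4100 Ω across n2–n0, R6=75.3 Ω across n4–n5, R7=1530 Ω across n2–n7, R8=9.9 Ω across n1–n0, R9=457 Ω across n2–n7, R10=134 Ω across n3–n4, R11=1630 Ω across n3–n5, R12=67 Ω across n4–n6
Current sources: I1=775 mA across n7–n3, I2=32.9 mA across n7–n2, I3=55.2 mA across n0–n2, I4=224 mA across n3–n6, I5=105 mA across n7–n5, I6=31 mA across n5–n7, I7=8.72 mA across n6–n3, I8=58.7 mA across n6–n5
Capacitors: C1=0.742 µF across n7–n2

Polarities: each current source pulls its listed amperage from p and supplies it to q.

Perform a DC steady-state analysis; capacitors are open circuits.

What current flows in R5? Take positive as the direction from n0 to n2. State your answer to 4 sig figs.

Element admittances at DC:
  Y(R1) = 0.0008850 S between n2,n6
  Y(R2) = 0.003049 S between n0,n1
  Y(R3) = 0.001859 S between n7,n0
  Y(R4) = 0.0002398 S between n3,n6
  Y(R5) = 0.0002439 S between n2,n0
  I1: injects 0.775 A into n3 (from n7)
  I2: injects 0.0329 A into n2 (from n7)
  Y(C1) = 0.000 S between n7,n2
  I3: injects 0.0552 A into n2 (from n0)
  Y(R6) = 0.01328 S between n4,n5
  Y(R7) = 0.0006536 S between n2,n7
  Y(R8) = 0.1010 S between n1,n0
  Y(R9) = 0.002188 S between n2,n7
  Y(R10) = 0.007463 S between n3,n4
  Y(R11) = 0.0006135 S between n3,n5
  I4: injects 0.224 A into n6 (from n3)
  I5: injects 0.105 A into n5 (from n7)
  I6: injects 0.031 A into n7 (from n5)
  I7: injects 0.00872 A into n3 (from n6)
  Y(R12) = 0.01493 S between n4,n6
  I8: injects 0.0587 A into n5 (from n6)
Assemble and solve the 7×7 MNA system:
  V(n1)=0.000  V(n2)=295.4  V(n3)=1366  V(n4)=1299  V(n5)=1312  V(n6)=1255  V(n7)=-9.058

-0.07204 A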